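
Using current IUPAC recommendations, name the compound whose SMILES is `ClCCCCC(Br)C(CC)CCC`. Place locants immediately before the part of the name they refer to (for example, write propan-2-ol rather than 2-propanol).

5-bromo-1-chloro-6-ethylnonane

The parent chain contains 9 carbons (nonane).
Number the chain so that the substituent locant set {1,5,6} is lower than {4,5,9} at the first point of difference.
With this numbering: a bromo group at C-5; a chloro group at C-1; an ethyl group at C-6.
Substituent prefixes are cited in alphabetical order (multiplying prefixes like di-/tri- are ignored for ordering).
Putting it together: 5-bromo-1-chloro-6-ethylnonane.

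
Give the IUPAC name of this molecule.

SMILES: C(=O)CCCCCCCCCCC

dodecanal

Counting along the main chain through the –CHO group gives 12 carbons: the parent is dodecane.
The highest-priority functional group is an aldehyde (terminal –CHO), so the name ends in -al.
The numbering direction is chosen so that the aldehyde carbon is C-1 by definition.
Putting it together: dodecanal.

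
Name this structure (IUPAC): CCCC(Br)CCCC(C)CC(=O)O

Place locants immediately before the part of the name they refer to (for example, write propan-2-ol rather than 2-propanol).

The longest chain bearing the –COOH group is 10 carbons long (decane).
A carboxylic acid (terminal –COOH) is the principal characteristic group, giving the suffix -oic acid.
Choose the numbering such that the carboxylic acid carbon is C-1 by definition.
That gives a bromo group at C-7; a methyl group at C-3.
Substituent prefixes are cited in alphabetical order (multiplying prefixes like di-/tri- are ignored for ordering).
Assembling the pieces gives 7-bromo-3-methyldecanoic acid.

7-bromo-3-methyldecanoic acid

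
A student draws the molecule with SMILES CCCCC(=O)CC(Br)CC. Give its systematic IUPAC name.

Counting along the main chain through the carbonyl gives 9 carbons: the parent is nonane.
The highest-priority functional group is a ketone (C=O on an internal carbon), so the name ends in -one.
The numbering direction is chosen so that the substituent locant set {3} is lower than {7} at the first point of difference.
This places the carbonyl at C-5; a bromo group at C-3.
The name is 3-bromononan-5-one.

3-bromononan-5-one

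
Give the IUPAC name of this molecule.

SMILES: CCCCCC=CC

The longest carbon chain that includes the multiple bond has 8 carbons, so the parent hydride is octane.
A C=C double bond in the chain gives the infix -ene-.
Choose the numbering such that numbering from this end puts the double bond at C-2 rather than C-6.
That gives the double bond between C-2 and C-3.
The name is oct-2-ene.

oct-2-ene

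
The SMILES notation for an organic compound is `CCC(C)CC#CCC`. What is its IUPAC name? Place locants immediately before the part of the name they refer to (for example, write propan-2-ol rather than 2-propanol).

The longest chain bearing the multiple bond is 8 carbons long (octane).
A C≡C triple bond in the chain gives the infix -yne-.
The numbering direction is chosen so that numbering from this end puts the triple bond at C-3 rather than C-5.
With this numbering: the triple bond between C-3 and C-4; a methyl group at C-6.
Putting it together: 6-methyloct-3-yne.

6-methyloct-3-yne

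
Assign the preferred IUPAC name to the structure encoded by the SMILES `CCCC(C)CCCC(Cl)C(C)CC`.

4-chloro-3,8-dimethylundecane

The longest carbon chain is 11 atoms: the parent is undecane.
The numbering direction is chosen so that the substituent locant set {3,4,8} is lower than {4,8,9} at the first point of difference.
With this numbering: a chloro group at C-4; methyl groups at C-3 and C-8.
The substituents are ordered alphabetically, ignoring any di-/tri- multipliers.
Assembling the pieces gives 4-chloro-3,8-dimethylundecane.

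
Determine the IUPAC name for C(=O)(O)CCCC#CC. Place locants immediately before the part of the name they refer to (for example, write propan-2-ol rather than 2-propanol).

hept-5-ynoic acid

The longest carbon chain that includes the –COOH group and the multiple bond has 7 carbons, so the parent hydride is heptane.
The highest-priority functional group is a carboxylic acid (terminal –COOH), so the name ends in -oic acid.
There is one C≡C triple bond, indicated by the ending -yne.
Choose the numbering such that the carboxylic acid carbon is C-1 by definition.
This places the triple bond between C-5 and C-6.
Assembling the pieces gives hept-5-ynoic acid.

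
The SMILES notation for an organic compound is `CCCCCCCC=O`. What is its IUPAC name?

Counting along the main chain through the –CHO group gives 8 carbons: the parent is octane.
An aldehyde (terminal –CHO) is the principal characteristic group, giving the suffix -al.
Number the chain so that the aldehyde carbon is C-1 by definition.
Assembling the pieces gives octanal.

octanal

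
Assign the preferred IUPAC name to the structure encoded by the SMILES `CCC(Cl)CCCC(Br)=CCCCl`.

4-bromo-1,8-dichlorodec-3-ene

The longest chain bearing the multiple bond is 10 carbons long (decane).
There is one C=C double bond, indicated by the ending -ene.
The numbering direction is chosen so that numbering from this end puts the double bond at C-3 rather than C-7.
That gives the double bond between C-3 and C-4; a bromo group at C-4; chloro groups at C-1 and C-8.
The substituents are ordered alphabetically, ignoring any di-/tri- multipliers.
Assembling the pieces gives 4-bromo-1,8-dichlorodec-3-ene.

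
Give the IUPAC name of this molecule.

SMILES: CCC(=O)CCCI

The longest carbon chain that includes the carbonyl has 6 carbons, so the parent hydride is hexane.
The highest-priority functional group is a ketone (C=O on an internal carbon), so the name ends in -one.
The numbering direction is chosen so that numbering from this end puts the carbonyl group at C-3 rather than C-4.
That gives the carbonyl at C-3; an iodo group at C-6.
Putting it together: 6-iodohexan-3-one.

6-iodohexan-3-one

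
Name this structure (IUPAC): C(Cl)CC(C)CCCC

1-chloro-3-methylheptane

The longest carbon chain is 7 atoms: the parent is heptane.
Number the chain so that the substituent locant set {1,3} is lower than {5,7} at the first point of difference.
That gives a chloro group at C-1; a methyl group at C-3.
The substituents are ordered alphabetically, ignoring any di-/tri- multipliers.
Assembling the pieces gives 1-chloro-3-methylheptane.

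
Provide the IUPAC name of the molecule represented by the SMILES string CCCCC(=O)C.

hexan-2-one

Counting along the main chain through the carbonyl gives 6 carbons: the parent is hexane.
A ketone (C=O on an internal carbon) is the principal characteristic group, giving the suffix -one.
The numbering direction is chosen so that numbering from this end puts the carbonyl group at C-2 rather than C-5.
That gives the carbonyl at C-2.
The name is hexan-2-one.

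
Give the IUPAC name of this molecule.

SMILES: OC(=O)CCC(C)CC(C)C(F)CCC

7-fluoro-4,6-dimethyldecanoic acid

The longest chain bearing the –COOH group is 10 carbons long (decane).
A carboxylic acid (terminal –COOH) is the principal characteristic group, giving the suffix -oic acid.
Number the chain so that the carboxylic acid carbon is C-1 by definition.
This places a fluoro group at C-7; methyl groups at C-4 and C-6.
Substituent prefixes are cited in alphabetical order (multiplying prefixes like di-/tri- are ignored for ordering).
Assembling the pieces gives 7-fluoro-4,6-dimethyldecanoic acid.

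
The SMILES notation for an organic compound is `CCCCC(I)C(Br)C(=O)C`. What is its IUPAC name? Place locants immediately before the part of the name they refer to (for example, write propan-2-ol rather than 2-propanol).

The longest chain bearing the carbonyl is 8 carbons long (octane).
The highest-priority functional group is a ketone (C=O on an internal carbon), so the name ends in -one.
Number the chain so that numbering from this end puts the carbonyl group at C-2 rather than C-7.
This places the carbonyl at C-2; a bromo group at C-3; an iodo group at C-4.
Prefixes are listed alphabetically: bromo, iodo.
Putting it together: 3-bromo-4-iodooctan-2-one.

3-bromo-4-iodooctan-2-one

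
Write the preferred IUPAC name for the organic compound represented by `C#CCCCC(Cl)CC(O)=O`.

The longest chain bearing the –COOH group and the multiple bond is 8 carbons long (octane).
A carboxylic acid (terminal –COOH) is the principal characteristic group, giving the suffix -oic acid.
The chain contains a C≡C triple bond, so the unsaturation ending is -yne.
Choose the numbering such that the carboxylic acid carbon is C-1 by definition.
With this numbering: the triple bond between C-7 and C-8; a chloro group at C-3.
The name is 3-chlorooct-7-ynoic acid.

3-chlorooct-7-ynoic acid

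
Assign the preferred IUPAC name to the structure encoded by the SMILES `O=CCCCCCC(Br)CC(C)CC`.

The longest carbon chain that includes the –CHO group has 11 carbons, so the parent hydride is undecane.
The principal characteristic group is an aldehyde (terminal –CHO), named with the suffix -al.
The numbering direction is chosen so that the aldehyde carbon is C-1 by definition.
This places a bromo group at C-7; a methyl group at C-9.
The substituents are ordered alphabetically, ignoring any di-/tri- multipliers.
Assembling the pieces gives 7-bromo-9-methylundecanal.

7-bromo-9-methylundecanal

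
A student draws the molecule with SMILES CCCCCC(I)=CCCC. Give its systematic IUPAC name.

5-iododec-4-ene

Counting along the main chain through the multiple bond gives 10 carbons: the parent is decane.
The chain contains a C=C double bond, so the unsaturation ending is -ene.
The numbering direction is chosen so that numbering from this end puts the double bond at C-4 rather than C-6.
That gives the double bond between C-4 and C-5; an iodo group at C-5.
Putting it together: 5-iododec-4-ene.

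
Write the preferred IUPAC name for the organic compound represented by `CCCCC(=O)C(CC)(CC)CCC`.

4,4-diethylnonan-5-one

Counting along the main chain through the carbonyl gives 9 carbons: the parent is nonane.
The highest-priority functional group is a ketone (C=O on an internal carbon), so the name ends in -one.
Choose the numbering such that the substituent locant set {4,4} is lower than {6,6} at the first point of difference.
With this numbering: the carbonyl at C-5; two ethyl groups at C-4.
Putting it together: 4,4-diethylnonan-5-one.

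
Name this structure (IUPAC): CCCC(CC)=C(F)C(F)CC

5-ethyl-3,4-difluorooct-4-ene

The longest carbon chain that includes the multiple bond has 8 carbons, so the parent hydride is octane.
There is one C=C double bond, indicated by the ending -ene.
The numbering direction is chosen so that the substituent locant set {3,4,5} is lower than {4,5,6} at the first point of difference.
That gives the double bond between C-4 and C-5; an ethyl group at C-5; fluoro groups at C-3 and C-4.
The substituents are ordered alphabetically, ignoring any di-/tri- multipliers.
Assembling the pieces gives 5-ethyl-3,4-difluorooct-4-ene.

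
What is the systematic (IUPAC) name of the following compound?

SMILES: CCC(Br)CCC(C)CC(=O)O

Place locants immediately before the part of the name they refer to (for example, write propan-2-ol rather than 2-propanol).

The longest chain bearing the –COOH group is 8 carbons long (octane).
The principal characteristic group is a carboxylic acid (terminal –COOH), named with the suffix -oic acid.
The numbering direction is chosen so that the carboxylic acid carbon is C-1 by definition.
This places a bromo group at C-6; a methyl group at C-3.
The substituents are ordered alphabetically, ignoring any di-/tri- multipliers.
Putting it together: 6-bromo-3-methyloctanoic acid.

6-bromo-3-methyloctanoic acid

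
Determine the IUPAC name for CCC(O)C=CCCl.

The longest chain bearing the –OH group and the multiple bond is 6 carbons long (hexane).
An alcohol (–OH) is the principal characteristic group, giving the suffix -ol.
There is one C=C double bond, indicated by the ending -ene.
Choose the numbering such that numbering from this end puts the hydroxyl group at C-3 rather than C-4.
This places the hydroxyl at C-3; the double bond between C-4 and C-5; a chloro group at C-6.
The name is 6-chlorohex-4-en-3-ol.

6-chlorohex-4-en-3-ol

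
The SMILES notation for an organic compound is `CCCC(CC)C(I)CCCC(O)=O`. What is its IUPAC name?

The longest chain bearing the –COOH group is 9 carbons long (nonane).
The principal characteristic group is a carboxylic acid (terminal –COOH), named with the suffix -oic acid.
Number the chain so that the carboxylic acid carbon is C-1 by definition.
This places an ethyl group at C-6; an iodo group at C-5.
Substituent prefixes are cited in alphabetical order (multiplying prefixes like di-/tri- are ignored for ordering).
Assembling the pieces gives 6-ethyl-5-iodononanoic acid.

6-ethyl-5-iodononanoic acid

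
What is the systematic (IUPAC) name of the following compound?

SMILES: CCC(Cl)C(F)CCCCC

3-chloro-4-fluorononane

The longest continuous carbon chain has 9 atoms, so the parent hydride is nonane.
The numbering direction is chosen so that the substituent locant set {3,4} is lower than {6,7} at the first point of difference.
That gives a chloro group at C-3; a fluoro group at C-4.
The substituents are ordered alphabetically, ignoring any di-/tri- multipliers.
Putting it together: 3-chloro-4-fluorononane.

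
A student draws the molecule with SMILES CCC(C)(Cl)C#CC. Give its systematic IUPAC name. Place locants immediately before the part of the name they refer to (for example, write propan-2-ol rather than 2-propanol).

The longest chain bearing the multiple bond is 6 carbons long (hexane).
There is one C≡C triple bond, indicated by the ending -yne.
The numbering direction is chosen so that numbering from this end puts the triple bond at C-2 rather than C-4.
This places the triple bond between C-2 and C-3; a chloro group at C-4; a methyl group at C-4.
Prefixes are listed alphabetically: chloro, methyl.
Putting it together: 4-chloro-4-methylhex-2-yne.

4-chloro-4-methylhex-2-yne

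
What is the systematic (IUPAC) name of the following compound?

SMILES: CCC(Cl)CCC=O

The longest carbon chain that includes the –CHO group has 6 carbons, so the parent hydride is hexane.
The principal characteristic group is an aldehyde (terminal –CHO), named with the suffix -al.
The numbering direction is chosen so that the aldehyde carbon is C-1 by definition.
With this numbering: a chloro group at C-4.
Putting it together: 4-chlorohexanal.

4-chlorohexanal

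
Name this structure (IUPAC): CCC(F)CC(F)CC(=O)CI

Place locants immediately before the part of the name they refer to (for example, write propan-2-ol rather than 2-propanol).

4,6-difluoro-1-iodooctan-2-one

The longest chain bearing the carbonyl is 8 carbons long (octane).
The principal characteristic group is a ketone (C=O on an internal carbon), named with the suffix -one.
The numbering direction is chosen so that numbering from this end puts the carbonyl group at C-2 rather than C-7.
With this numbering: the carbonyl at C-2; fluoro groups at C-4 and C-6; an iodo group at C-1.
Prefixes are listed alphabetically: fluoro, iodo.
Assembling the pieces gives 4,6-difluoro-1-iodooctan-2-one.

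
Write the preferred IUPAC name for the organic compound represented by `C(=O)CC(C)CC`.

3-methylpentanal

The longest carbon chain that includes the –CHO group has 5 carbons, so the parent hydride is pentane.
The principal characteristic group is an aldehyde (terminal –CHO), named with the suffix -al.
Choose the numbering such that the aldehyde carbon is C-1 by definition.
This places a methyl group at C-3.
The name is 3-methylpentanal.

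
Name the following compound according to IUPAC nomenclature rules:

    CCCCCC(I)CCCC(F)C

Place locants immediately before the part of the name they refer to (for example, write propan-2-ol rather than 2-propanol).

2-fluoro-6-iodoundecane

The longest carbon chain is 11 atoms: the parent is undecane.
Number the chain so that the substituent locant set {2,6} is lower than {6,10} at the first point of difference.
This places a fluoro group at C-2; an iodo group at C-6.
The substituents are ordered alphabetically, ignoring any di-/tri- multipliers.
Putting it together: 2-fluoro-6-iodoundecane.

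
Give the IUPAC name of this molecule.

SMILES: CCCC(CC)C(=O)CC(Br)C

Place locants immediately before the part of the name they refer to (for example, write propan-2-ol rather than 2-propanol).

2-bromo-5-ethyloctan-4-one

Counting along the main chain through the carbonyl gives 8 carbons: the parent is octane.
The principal characteristic group is a ketone (C=O on an internal carbon), named with the suffix -one.
Number the chain so that numbering from this end puts the carbonyl group at C-4 rather than C-5.
With this numbering: the carbonyl at C-4; a bromo group at C-2; an ethyl group at C-5.
The substituents are ordered alphabetically, ignoring any di-/tri- multipliers.
Assembling the pieces gives 2-bromo-5-ethyloctan-4-one.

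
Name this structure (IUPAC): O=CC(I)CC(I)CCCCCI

The longest carbon chain that includes the –CHO group has 9 carbons, so the parent hydride is nonane.
The highest-priority functional group is an aldehyde (terminal –CHO), so the name ends in -al.
Choose the numbering such that the aldehyde carbon is C-1 by definition.
This places iodo groups at C-2 and C-4 and C-9.
Putting it together: 2,4,9-triiodononanal.

2,4,9-triiodononanal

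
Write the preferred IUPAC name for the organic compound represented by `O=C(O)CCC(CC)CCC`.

The longest chain bearing the –COOH group is 7 carbons long (heptane).
A carboxylic acid (terminal –COOH) is the principal characteristic group, giving the suffix -oic acid.
Number the chain so that the carboxylic acid carbon is C-1 by definition.
With this numbering: an ethyl group at C-4.
Assembling the pieces gives 4-ethylheptanoic acid.

4-ethylheptanoic acid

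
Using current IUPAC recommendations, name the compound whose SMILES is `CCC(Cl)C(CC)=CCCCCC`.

3-chloro-4-ethyldec-4-ene

The longest chain bearing the multiple bond is 10 carbons long (decane).
The chain contains a C=C double bond, so the unsaturation ending is -ene.
Number the chain so that numbering from this end puts the double bond at C-4 rather than C-6.
This places the double bond between C-4 and C-5; a chloro group at C-3; an ethyl group at C-4.
Substituent prefixes are cited in alphabetical order (multiplying prefixes like di-/tri- are ignored for ordering).
The name is 3-chloro-4-ethyldec-4-ene.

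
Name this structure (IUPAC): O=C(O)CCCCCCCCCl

Counting along the main chain through the –COOH group gives 9 carbons: the parent is nonane.
The principal characteristic group is a carboxylic acid (terminal –COOH), named with the suffix -oic acid.
Choose the numbering such that the carboxylic acid carbon is C-1 by definition.
With this numbering: a chloro group at C-9.
The name is 9-chlorononanoic acid.

9-chlorononanoic acid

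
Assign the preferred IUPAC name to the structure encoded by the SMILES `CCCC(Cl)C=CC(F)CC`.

Counting along the main chain through the multiple bond gives 9 carbons: the parent is nonane.
There is one C=C double bond, indicated by the ending -ene.
Choose the numbering such that numbering from this end puts the double bond at C-4 rather than C-5.
That gives the double bond between C-4 and C-5; a chloro group at C-6; a fluoro group at C-3.
The substituents are ordered alphabetically, ignoring any di-/tri- multipliers.
Putting it together: 6-chloro-3-fluoronon-4-ene.

6-chloro-3-fluoronon-4-ene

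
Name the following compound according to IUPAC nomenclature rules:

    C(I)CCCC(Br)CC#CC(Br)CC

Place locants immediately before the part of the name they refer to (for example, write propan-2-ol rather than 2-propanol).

3,7-dibromo-11-iodoundec-4-yne

The longest chain bearing the multiple bond is 11 carbons long (undecane).
There is one C≡C triple bond, indicated by the ending -yne.
The numbering direction is chosen so that numbering from this end puts the triple bond at C-4 rather than C-7.
With this numbering: the triple bond between C-4 and C-5; bromo groups at C-3 and C-7; an iodo group at C-11.
Substituent prefixes are cited in alphabetical order (multiplying prefixes like di-/tri- are ignored for ordering).
The name is 3,7-dibromo-11-iodoundec-4-yne.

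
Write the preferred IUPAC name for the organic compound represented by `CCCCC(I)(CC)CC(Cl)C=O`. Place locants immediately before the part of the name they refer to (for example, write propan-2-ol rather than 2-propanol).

2-chloro-4-ethyl-4-iodooctanal

The longest carbon chain that includes the –CHO group has 8 carbons, so the parent hydride is octane.
The highest-priority functional group is an aldehyde (terminal –CHO), so the name ends in -al.
The numbering direction is chosen so that the aldehyde carbon is C-1 by definition.
This places a chloro group at C-2; an ethyl group at C-4; an iodo group at C-4.
Substituent prefixes are cited in alphabetical order (multiplying prefixes like di-/tri- are ignored for ordering).
Putting it together: 2-chloro-4-ethyl-4-iodooctanal.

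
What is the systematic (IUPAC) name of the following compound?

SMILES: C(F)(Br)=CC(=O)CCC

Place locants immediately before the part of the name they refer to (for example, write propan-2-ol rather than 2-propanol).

1-bromo-1-fluorohex-1-en-3-one

Counting along the main chain through the carbonyl and the multiple bond gives 6 carbons: the parent is hexane.
The principal characteristic group is a ketone (C=O on an internal carbon), named with the suffix -one.
The chain contains a C=C double bond, so the unsaturation ending is -ene.
The numbering direction is chosen so that numbering from this end puts the carbonyl group at C-3 rather than C-4.
With this numbering: the carbonyl at C-3; the double bond between C-1 and C-2; a bromo group at C-1; a fluoro group at C-1.
Substituent prefixes are cited in alphabetical order (multiplying prefixes like di-/tri- are ignored for ordering).
The name is 1-bromo-1-fluorohex-1-en-3-one.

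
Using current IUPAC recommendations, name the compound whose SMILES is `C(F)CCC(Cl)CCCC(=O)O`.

Counting along the main chain through the –COOH group gives 8 carbons: the parent is octane.
The principal characteristic group is a carboxylic acid (terminal –COOH), named with the suffix -oic acid.
Number the chain so that the carboxylic acid carbon is C-1 by definition.
This places a chloro group at C-5; a fluoro group at C-8.
Substituent prefixes are cited in alphabetical order (multiplying prefixes like di-/tri- are ignored for ordering).
Putting it together: 5-chloro-8-fluorooctanoic acid.

5-chloro-8-fluorooctanoic acid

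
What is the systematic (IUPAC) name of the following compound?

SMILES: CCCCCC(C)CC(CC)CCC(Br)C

The parent chain contains 12 carbons (dodecane).
The numbering direction is chosen so that the substituent locant set {2,5,7} is lower than {6,8,11} at the first point of difference.
This places a bromo group at C-2; an ethyl group at C-5; a methyl group at C-7.
The substituents are ordered alphabetically, ignoring any di-/tri- multipliers.
Putting it together: 2-bromo-5-ethyl-7-methyldodecane.

2-bromo-5-ethyl-7-methyldodecane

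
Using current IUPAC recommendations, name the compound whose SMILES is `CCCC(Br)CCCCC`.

The parent chain contains 9 carbons (nonane).
The numbering direction is chosen so that the substituent locant set {4} is lower than {6} at the first point of difference.
With this numbering: a bromo group at C-4.
The name is 4-bromononane.

4-bromononane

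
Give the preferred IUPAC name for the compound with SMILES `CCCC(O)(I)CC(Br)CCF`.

Counting along the main chain through the –OH group gives 8 carbons: the parent is octane.
The principal characteristic group is an alcohol (–OH), named with the suffix -ol.
Number the chain so that numbering from this end puts the hydroxyl group at C-4 rather than C-5.
With this numbering: the hydroxyl at C-4; a bromo group at C-6; a fluoro group at C-8; an iodo group at C-4.
The substituents are ordered alphabetically, ignoring any di-/tri- multipliers.
The name is 6-bromo-8-fluoro-4-iodooctan-4-ol.

6-bromo-8-fluoro-4-iodooctan-4-ol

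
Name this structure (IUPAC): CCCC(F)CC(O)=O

3-fluorohexanoic acid

The longest carbon chain that includes the –COOH group has 6 carbons, so the parent hydride is hexane.
The principal characteristic group is a carboxylic acid (terminal –COOH), named with the suffix -oic acid.
Choose the numbering such that the carboxylic acid carbon is C-1 by definition.
With this numbering: a fluoro group at C-3.
Assembling the pieces gives 3-fluorohexanoic acid.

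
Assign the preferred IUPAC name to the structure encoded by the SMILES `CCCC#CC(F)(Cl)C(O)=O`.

2-chloro-2-fluorohept-3-ynoic acid

Counting along the main chain through the –COOH group and the multiple bond gives 7 carbons: the parent is heptane.
The principal characteristic group is a carboxylic acid (terminal –COOH), named with the suffix -oic acid.
There is one C≡C triple bond, indicated by the ending -yne.
Choose the numbering such that the carboxylic acid carbon is C-1 by definition.
This places the triple bond between C-3 and C-4; a chloro group at C-2; a fluoro group at C-2.
The substituents are ordered alphabetically, ignoring any di-/tri- multipliers.
Assembling the pieces gives 2-chloro-2-fluorohept-3-ynoic acid.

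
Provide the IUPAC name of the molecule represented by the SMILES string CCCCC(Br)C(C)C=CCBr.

The longest chain bearing the multiple bond is 9 carbons long (nonane).
The chain contains a C=C double bond, so the unsaturation ending is -ene.
The numbering direction is chosen so that numbering from this end puts the double bond at C-2 rather than C-7.
That gives the double bond between C-2 and C-3; bromo groups at C-1 and C-5; a methyl group at C-4.
Prefixes are listed alphabetically: bromo, methyl.
Assembling the pieces gives 1,5-dibromo-4-methylnon-2-ene.

1,5-dibromo-4-methylnon-2-ene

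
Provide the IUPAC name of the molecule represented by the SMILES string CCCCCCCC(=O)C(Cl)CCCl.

1,3-dichloroundecan-4-one

The longest carbon chain that includes the carbonyl has 11 carbons, so the parent hydride is undecane.
The principal characteristic group is a ketone (C=O on an internal carbon), named with the suffix -one.
Choose the numbering such that numbering from this end puts the carbonyl group at C-4 rather than C-8.
That gives the carbonyl at C-4; chloro groups at C-1 and C-3.
The name is 1,3-dichloroundecan-4-one.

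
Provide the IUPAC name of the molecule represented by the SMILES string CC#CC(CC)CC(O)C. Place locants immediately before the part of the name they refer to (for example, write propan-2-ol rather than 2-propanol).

The longest carbon chain that includes the –OH group and the multiple bond has 7 carbons, so the parent hydride is heptane.
An alcohol (–OH) is the principal characteristic group, giving the suffix -ol.
The chain contains a C≡C triple bond, so the unsaturation ending is -yne.
The numbering direction is chosen so that numbering from this end puts the hydroxyl group at C-2 rather than C-6.
With this numbering: the hydroxyl at C-2; the triple bond between C-5 and C-6; an ethyl group at C-4.
Assembling the pieces gives 4-ethylhept-5-yn-2-ol.

4-ethylhept-5-yn-2-ol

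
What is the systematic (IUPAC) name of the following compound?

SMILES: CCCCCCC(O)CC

nonan-3-ol

Counting along the main chain through the –OH group gives 9 carbons: the parent is nonane.
An alcohol (–OH) is the principal characteristic group, giving the suffix -ol.
Number the chain so that numbering from this end puts the hydroxyl group at C-3 rather than C-7.
This places the hydroxyl at C-3.
Assembling the pieces gives nonan-3-ol.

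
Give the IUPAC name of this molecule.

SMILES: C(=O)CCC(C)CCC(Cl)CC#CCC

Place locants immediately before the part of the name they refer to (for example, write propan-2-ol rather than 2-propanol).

The longest chain bearing the –CHO group and the multiple bond is 12 carbons long (dodecane).
An aldehyde (terminal –CHO) is the principal characteristic group, giving the suffix -al.
There is one C≡C triple bond, indicated by the ending -yne.
Choose the numbering such that the aldehyde carbon is C-1 by definition.
That gives the triple bond between C-9 and C-10; a chloro group at C-7; a methyl group at C-4.
Prefixes are listed alphabetically: chloro, methyl.
Putting it together: 7-chloro-4-methyldodec-9-ynal.

7-chloro-4-methyldodec-9-ynal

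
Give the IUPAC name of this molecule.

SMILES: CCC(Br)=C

2-bromobut-1-ene

Counting along the main chain through the multiple bond gives 4 carbons: the parent is butane.
A C=C double bond in the chain gives the infix -ene-.
Choose the numbering such that numbering from this end puts the double bond at C-1 rather than C-3.
This places the double bond between C-1 and C-2; a bromo group at C-2.
Putting it together: 2-bromobut-1-ene.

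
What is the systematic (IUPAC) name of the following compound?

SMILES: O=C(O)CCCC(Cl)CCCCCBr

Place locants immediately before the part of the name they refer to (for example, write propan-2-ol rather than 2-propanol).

The longest carbon chain that includes the –COOH group has 10 carbons, so the parent hydride is decane.
A carboxylic acid (terminal –COOH) is the principal characteristic group, giving the suffix -oic acid.
Number the chain so that the carboxylic acid carbon is C-1 by definition.
This places a bromo group at C-10; a chloro group at C-5.
The substituents are ordered alphabetically, ignoring any di-/tri- multipliers.
Assembling the pieces gives 10-bromo-5-chlorodecanoic acid.

10-bromo-5-chlorodecanoic acid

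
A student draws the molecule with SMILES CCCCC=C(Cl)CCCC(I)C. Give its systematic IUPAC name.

6-chloro-10-iodoundec-5-ene

Counting along the main chain through the multiple bond gives 11 carbons: the parent is undecane.
There is one C=C double bond, indicated by the ending -ene.
The numbering direction is chosen so that numbering from this end puts the double bond at C-5 rather than C-6.
With this numbering: the double bond between C-5 and C-6; a chloro group at C-6; an iodo group at C-10.
Substituent prefixes are cited in alphabetical order (multiplying prefixes like di-/tri- are ignored for ordering).
Assembling the pieces gives 6-chloro-10-iodoundec-5-ene.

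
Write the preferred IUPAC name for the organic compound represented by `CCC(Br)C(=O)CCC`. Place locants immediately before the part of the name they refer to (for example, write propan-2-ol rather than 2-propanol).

Counting along the main chain through the carbonyl gives 7 carbons: the parent is heptane.
A ketone (C=O on an internal carbon) is the principal characteristic group, giving the suffix -one.
The numbering direction is chosen so that the substituent locant set {3} is lower than {5} at the first point of difference.
That gives the carbonyl at C-4; a bromo group at C-3.
Assembling the pieces gives 3-bromoheptan-4-one.

3-bromoheptan-4-one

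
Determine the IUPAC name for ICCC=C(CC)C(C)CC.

The longest chain bearing the multiple bond is 7 carbons long (heptane).
There is one C=C double bond, indicated by the ending -ene.
Choose the numbering such that numbering from this end puts the double bond at C-3 rather than C-4.
This places the double bond between C-3 and C-4; an ethyl group at C-4; an iodo group at C-1; a methyl group at C-5.
Substituent prefixes are cited in alphabetical order (multiplying prefixes like di-/tri- are ignored for ordering).
Putting it together: 4-ethyl-1-iodo-5-methylhept-3-ene.

4-ethyl-1-iodo-5-methylhept-3-ene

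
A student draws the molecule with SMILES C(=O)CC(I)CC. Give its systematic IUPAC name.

3-iodopentanal

Counting along the main chain through the –CHO group gives 5 carbons: the parent is pentane.
An aldehyde (terminal –CHO) is the principal characteristic group, giving the suffix -al.
The numbering direction is chosen so that the aldehyde carbon is C-1 by definition.
With this numbering: an iodo group at C-3.
Assembling the pieces gives 3-iodopentanal.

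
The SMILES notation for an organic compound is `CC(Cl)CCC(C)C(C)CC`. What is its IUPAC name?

The longest continuous carbon chain has 8 atoms, so the parent hydride is octane.
Choose the numbering such that the substituent locant set {2,5,6} is lower than {3,4,7} at the first point of difference.
With this numbering: a chloro group at C-2; methyl groups at C-5 and C-6.
The substituents are ordered alphabetically, ignoring any di-/tri- multipliers.
The name is 2-chloro-5,6-dimethyloctane.

2-chloro-5,6-dimethyloctane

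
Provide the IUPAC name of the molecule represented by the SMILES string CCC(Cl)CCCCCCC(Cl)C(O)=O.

2,9-dichloroundecanoic acid

Counting along the main chain through the –COOH group gives 11 carbons: the parent is undecane.
A carboxylic acid (terminal –COOH) is the principal characteristic group, giving the suffix -oic acid.
Choose the numbering such that the carboxylic acid carbon is C-1 by definition.
That gives chloro groups at C-2 and C-9.
Putting it together: 2,9-dichloroundecanoic acid.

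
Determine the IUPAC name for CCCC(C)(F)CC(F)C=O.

2,4-difluoro-4-methylheptanal

The longest carbon chain that includes the –CHO group has 7 carbons, so the parent hydride is heptane.
The principal characteristic group is an aldehyde (terminal –CHO), named with the suffix -al.
Number the chain so that the aldehyde carbon is C-1 by definition.
With this numbering: fluoro groups at C-2 and C-4; a methyl group at C-4.
Substituent prefixes are cited in alphabetical order (multiplying prefixes like di-/tri- are ignored for ordering).
Putting it together: 2,4-difluoro-4-methylheptanal.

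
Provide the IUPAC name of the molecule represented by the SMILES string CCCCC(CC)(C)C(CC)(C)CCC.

The longest continuous carbon chain has 9 atoms, so the parent hydride is nonane.
The numbering direction is chosen so that the substituent locant set {4,4,5,5} is lower than {5,5,6,6} at the first point of difference.
That gives ethyl groups at C-4 and C-5; methyl groups at C-4 and C-5.
Prefixes are listed alphabetically: ethyl, methyl.
The name is 4,5-diethyl-4,5-dimethylnonane.

4,5-diethyl-4,5-dimethylnonane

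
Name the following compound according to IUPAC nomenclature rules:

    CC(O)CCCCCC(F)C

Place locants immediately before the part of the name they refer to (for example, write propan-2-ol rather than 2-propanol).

The longest chain bearing the –OH group is 9 carbons long (nonane).
The principal characteristic group is an alcohol (–OH), named with the suffix -ol.
The numbering direction is chosen so that numbering from this end puts the hydroxyl group at C-2 rather than C-8.
This places the hydroxyl at C-2; a fluoro group at C-8.
Putting it together: 8-fluorononan-2-ol.

8-fluorononan-2-ol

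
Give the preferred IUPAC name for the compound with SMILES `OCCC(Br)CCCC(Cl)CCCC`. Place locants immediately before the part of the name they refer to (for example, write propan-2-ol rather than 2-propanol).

3-bromo-7-chloroundecan-1-ol

The longest carbon chain that includes the –OH group has 11 carbons, so the parent hydride is undecane.
An alcohol (–OH) is the principal characteristic group, giving the suffix -ol.
Choose the numbering such that numbering from this end puts the hydroxyl group at C-1 rather than C-11.
That gives the hydroxyl at C-1; a bromo group at C-3; a chloro group at C-7.
The substituents are ordered alphabetically, ignoring any di-/tri- multipliers.
Putting it together: 3-bromo-7-chloroundecan-1-ol.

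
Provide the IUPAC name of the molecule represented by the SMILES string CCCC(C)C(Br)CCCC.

The longest continuous carbon chain has 9 atoms, so the parent hydride is nonane.
Number the chain so that the substituent locant set {4,5} is lower than {5,6} at the first point of difference.
With this numbering: a bromo group at C-5; a methyl group at C-4.
Substituent prefixes are cited in alphabetical order (multiplying prefixes like di-/tri- are ignored for ordering).
Assembling the pieces gives 5-bromo-4-methylnonane.

5-bromo-4-methylnonane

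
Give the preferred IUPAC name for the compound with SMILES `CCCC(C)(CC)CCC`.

The parent chain contains 7 carbons (heptane).
Numbering from either end gives identical locants here.
That gives an ethyl group at C-4; a methyl group at C-4.
Prefixes are listed alphabetically: ethyl, methyl.
Assembling the pieces gives 4-ethyl-4-methylheptane.

4-ethyl-4-methylheptane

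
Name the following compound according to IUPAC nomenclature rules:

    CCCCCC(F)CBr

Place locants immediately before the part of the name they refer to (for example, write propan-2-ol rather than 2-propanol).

1-bromo-2-fluoroheptane

The parent chain contains 7 carbons (heptane).
The numbering direction is chosen so that the substituent locant set {1,2} is lower than {6,7} at the first point of difference.
This places a bromo group at C-1; a fluoro group at C-2.
Substituent prefixes are cited in alphabetical order (multiplying prefixes like di-/tri- are ignored for ordering).
Putting it together: 1-bromo-2-fluoroheptane.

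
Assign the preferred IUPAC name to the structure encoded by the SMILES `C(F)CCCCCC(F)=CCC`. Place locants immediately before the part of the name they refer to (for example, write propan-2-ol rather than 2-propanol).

4,10-difluorodec-3-ene

The longest carbon chain that includes the multiple bond has 10 carbons, so the parent hydride is decane.
The chain contains a C=C double bond, so the unsaturation ending is -ene.
Choose the numbering such that numbering from this end puts the double bond at C-3 rather than C-7.
This places the double bond between C-3 and C-4; fluoro groups at C-4 and C-10.
The name is 4,10-difluorodec-3-ene.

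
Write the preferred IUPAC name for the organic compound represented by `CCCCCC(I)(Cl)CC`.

3-chloro-3-iodooctane

The longest continuous carbon chain has 8 atoms, so the parent hydride is octane.
Number the chain so that the substituent locant set {3,3} is lower than {6,6} at the first point of difference.
This places a chloro group at C-3; an iodo group at C-3.
Prefixes are listed alphabetically: chloro, iodo.
Putting it together: 3-chloro-3-iodooctane.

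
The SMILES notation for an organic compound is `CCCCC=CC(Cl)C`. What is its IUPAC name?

The longest chain bearing the multiple bond is 8 carbons long (octane).
A C=C double bond in the chain gives the infix -ene-.
Choose the numbering such that numbering from this end puts the double bond at C-3 rather than C-5.
With this numbering: the double bond between C-3 and C-4; a chloro group at C-2.
Assembling the pieces gives 2-chlorooct-3-ene.

2-chlorooct-3-ene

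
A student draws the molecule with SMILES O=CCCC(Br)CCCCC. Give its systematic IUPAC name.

4-bromononanal

The longest chain bearing the –CHO group is 9 carbons long (nonane).
The highest-priority functional group is an aldehyde (terminal –CHO), so the name ends in -al.
Number the chain so that the aldehyde carbon is C-1 by definition.
With this numbering: a bromo group at C-4.
Putting it together: 4-bromononanal.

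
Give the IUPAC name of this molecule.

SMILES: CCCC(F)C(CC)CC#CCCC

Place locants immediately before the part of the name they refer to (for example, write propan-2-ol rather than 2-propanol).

The longest carbon chain that includes the multiple bond has 11 carbons, so the parent hydride is undecane.
The chain contains a C≡C triple bond, so the unsaturation ending is -yne.
The numbering direction is chosen so that numbering from this end puts the triple bond at C-4 rather than C-7.
This places the triple bond between C-4 and C-5; an ethyl group at C-7; a fluoro group at C-8.
The substituents are ordered alphabetically, ignoring any di-/tri- multipliers.
The name is 7-ethyl-8-fluoroundec-4-yne.

7-ethyl-8-fluoroundec-4-yne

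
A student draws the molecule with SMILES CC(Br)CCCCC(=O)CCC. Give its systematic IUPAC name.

Counting along the main chain through the carbonyl gives 10 carbons: the parent is decane.
The highest-priority functional group is a ketone (C=O on an internal carbon), so the name ends in -one.
Number the chain so that numbering from this end puts the carbonyl group at C-4 rather than C-7.
With this numbering: the carbonyl at C-4; a bromo group at C-9.
Assembling the pieces gives 9-bromodecan-4-one.

9-bromodecan-4-one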